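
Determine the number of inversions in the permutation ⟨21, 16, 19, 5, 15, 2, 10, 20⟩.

Sweep left to right; for each value list the smaller values that follow it:
21: 7
16: 4
19: 4
5: 1
15: 2
2: 0
10: 0
20: 0
Sum: 7 + 4 + 4 + 1 + 2 + 0 + 0 + 0 = 18

18 inversions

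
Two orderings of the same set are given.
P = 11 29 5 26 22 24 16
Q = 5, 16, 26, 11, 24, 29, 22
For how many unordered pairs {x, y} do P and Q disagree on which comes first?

11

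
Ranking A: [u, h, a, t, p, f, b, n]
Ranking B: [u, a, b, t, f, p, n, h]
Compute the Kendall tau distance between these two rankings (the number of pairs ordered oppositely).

10

Assign each item its position (1..8) in the first ordering, then rewrite the second ordering as that position sequence:
positions: u→1, h→2, a→3, t→4, p→5, f→6, b→7, n→8
second ordering as positions: [1, 3, 7, 4, 6, 5, 8, 2]
Discordant pairs = inversions in this position sequence.
1: 0
3: 2 → 1
7: 4, 6, 5, 2 → 4
4: 2 → 1
6: 5, 2 → 2
5: 2 → 1
8: 2 → 1
2: 0
Total: 0 + 1 + 4 + 1 + 2 + 1 + 1 + 0 = 10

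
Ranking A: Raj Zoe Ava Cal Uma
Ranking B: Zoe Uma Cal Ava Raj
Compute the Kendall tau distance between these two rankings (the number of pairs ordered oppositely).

Assign each item its position (1..5) in the first ordering, then rewrite the second ordering as that position sequence:
positions: Raj→1, Zoe→2, Ava→3, Cal→4, Uma→5
second ordering as positions: [2, 5, 4, 3, 1]
Discordant pairs = inversions in this position sequence.
2: 1 → 1
5: 4, 3, 1 → 3
4: 3, 1 → 2
3: 1 → 1
1: 0
Total: 1 + 3 + 2 + 1 + 0 = 7

7 discordant pairs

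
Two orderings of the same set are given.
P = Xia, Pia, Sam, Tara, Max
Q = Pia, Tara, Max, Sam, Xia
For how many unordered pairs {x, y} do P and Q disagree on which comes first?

6 disagreeing pairs

Assign each item its position (1..5) in the first ordering, then rewrite the second ordering as that position sequence:
positions: Xia→1, Pia→2, Sam→3, Tara→4, Max→5
second ordering as positions: [2, 4, 5, 3, 1]
Discordant pairs = inversions in this position sequence.
2: 1 → 1
4: 3, 1 → 2
5: 3, 1 → 2
3: 1 → 1
1: 0
Total: 1 + 2 + 2 + 1 + 0 = 6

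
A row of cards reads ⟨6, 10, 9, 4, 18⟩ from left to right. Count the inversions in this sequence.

Listing every pair i<j with a[i]>a[j] (using 1-based positions):
(1,4): 6 > 4
(2,3): 10 > 9
(2,4): 10 > 4
(3,4): 9 > 4
That's 4 pairs.

4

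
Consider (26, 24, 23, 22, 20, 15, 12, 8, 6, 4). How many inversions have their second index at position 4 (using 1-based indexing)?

The element at index 4 is 22.
Elements before it: 26, 24, 23
Those larger than 22: 26, 24, 23

3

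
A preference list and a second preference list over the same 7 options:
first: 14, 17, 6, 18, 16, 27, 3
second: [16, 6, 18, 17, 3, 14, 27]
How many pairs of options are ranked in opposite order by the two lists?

11

Assign each item its position (1..7) in the first ordering, then rewrite the second ordering as that position sequence:
positions: 14→1, 17→2, 6→3, 18→4, 16→5, 27→6, 3→7
second ordering as positions: [5, 3, 4, 2, 7, 1, 6]
Discordant pairs = inversions in this position sequence.
5: 3, 4, 2, 1 → 4
3: 2, 1 → 2
4: 2, 1 → 2
2: 1 → 1
7: 1, 6 → 2
1: 0
6: 0
Total: 4 + 2 + 2 + 1 + 2 + 0 + 0 = 11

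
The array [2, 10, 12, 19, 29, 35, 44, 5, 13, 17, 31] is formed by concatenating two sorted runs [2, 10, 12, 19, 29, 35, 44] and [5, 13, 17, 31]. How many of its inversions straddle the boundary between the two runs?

Take each right-half value and tally the left-half values above it:
r = 5: 10, 12, 19, 29, 35, 44 → 6
r = 13: 19, 29, 35, 44 → 4
r = 17: 19, 29, 35, 44 → 4
r = 31: 35, 44 → 2
Cross-inversions: 6 + 4 + 4 + 2 = 16

16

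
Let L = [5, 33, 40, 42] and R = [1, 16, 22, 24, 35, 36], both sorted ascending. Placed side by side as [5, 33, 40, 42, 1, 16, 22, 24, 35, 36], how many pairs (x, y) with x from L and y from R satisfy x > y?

There are 17 split inversions.

Take each right-half value and tally the left-half values above it:
r = 1: 5, 33, 40, 42 → 4
r = 16: 33, 40, 42 → 3
r = 22: 33, 40, 42 → 3
r = 24: 33, 40, 42 → 3
r = 35: 40, 42 → 2
r = 36: 40, 42 → 2
Cross-inversions: 4 + 3 + 3 + 3 + 2 + 2 = 17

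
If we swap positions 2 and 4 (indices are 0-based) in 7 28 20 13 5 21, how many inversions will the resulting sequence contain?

There are 5 inversions.

Positions 2 and 4 hold 20 and 5; after swapping, the array is [7, 28, 5, 13, 20, 21].
Element-by-element contributions:
7 → 5 → 1
28 → 5, 13, 20, 21 → 4
5 → none → 0
13 → none → 0
20 → none → 0
21 → none → 0
Sum: 1 + 4 + 0 + 0 + 0 + 0 = 5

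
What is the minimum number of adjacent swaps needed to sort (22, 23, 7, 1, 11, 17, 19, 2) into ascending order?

17

Each adjacent swap fixes exactly one inversion, so the minimum swap count equals the number of inversions.
Count inversions — for each element, later elements that are smaller:
22: 7, 1, 11, 17, 19, 2 → 6
23: 7, 1, 11, 17, 19, 2 → 6
7: 1, 2 → 2
1: none → 0
11: 2 → 1
17: 2 → 1
19: 2 → 1
2: none → 0
Total inversions: 6 + 6 + 2 + 0 + 1 + 1 + 1 + 0 = 17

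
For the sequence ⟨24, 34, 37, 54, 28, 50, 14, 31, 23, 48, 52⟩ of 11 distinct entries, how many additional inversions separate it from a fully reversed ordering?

31 inversions short

Maximum inversions for 11 distinct elements is C(11, 2) = 11·10/2 = 55.
Current inversions — for each element, count later smaller elements:
24: 2
34: 4
37: 4
54: 7
28: 2
50: 4
14: 0
31: 1
23: 0
48: 0
52: 0
Current total: 2 + 4 + 4 + 7 + 2 + 4 + 0 + 1 + 0 + 0 + 0 = 24
Shortfall: 55 − 24 = 31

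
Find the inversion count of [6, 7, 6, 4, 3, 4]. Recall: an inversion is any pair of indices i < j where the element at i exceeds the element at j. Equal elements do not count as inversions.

11 out-of-order pairs

Sweep left to right; for each value list the smaller values that follow it:
6: 3
7: 4
6: 3
4: 1
3: 0
4: 0
Sum: 3 + 4 + 3 + 1 + 0 + 0 = 11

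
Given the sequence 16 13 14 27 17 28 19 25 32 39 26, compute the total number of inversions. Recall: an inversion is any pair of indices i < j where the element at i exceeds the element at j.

Inversions: 11

Sweep left to right; for each value list the smaller values that follow it:
16 → 13, 14 → 2
13 → none → 0
14 → none → 0
27 → 17, 19, 25, 26 → 4
17 → none → 0
28 → 19, 25, 26 → 3
19 → none → 0
25 → none → 0
32 → 26 → 1
39 → 26 → 1
26 → none → 0
Sum: 2 + 0 + 0 + 4 + 0 + 3 + 0 + 0 + 1 + 1 + 0 = 11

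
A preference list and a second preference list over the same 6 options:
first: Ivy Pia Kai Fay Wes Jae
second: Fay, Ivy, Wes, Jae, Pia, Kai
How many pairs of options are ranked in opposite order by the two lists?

Assign each item its position (1..6) in the first ordering, then rewrite the second ordering as that position sequence:
positions: Ivy→1, Pia→2, Kai→3, Fay→4, Wes→5, Jae→6
second ordering as positions: [4, 1, 5, 6, 2, 3]
Discordant pairs = inversions in this position sequence.
4: 1, 2, 3 → 3
1: 0
5: 2, 3 → 2
6: 2, 3 → 2
2: 0
3: 0
Total: 3 + 0 + 2 + 2 + 0 + 0 = 7

Pairs: 7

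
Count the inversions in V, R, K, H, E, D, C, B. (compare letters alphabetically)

Sweep left to right; for each value list the smaller values that follow it:
V: 7
R: 6
K: 5
H: 4
E: 3
D: 2
C: 1
B: 0
Sum: 7 + 6 + 5 + 4 + 3 + 2 + 1 + 0 = 28

28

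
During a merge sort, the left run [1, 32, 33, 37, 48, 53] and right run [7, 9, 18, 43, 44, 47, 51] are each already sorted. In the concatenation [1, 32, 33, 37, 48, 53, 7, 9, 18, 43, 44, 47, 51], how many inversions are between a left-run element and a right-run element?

Split inversions: 22

Take each right-half value and tally the left-half values above it:
r = 7: 32, 33, 37, 48, 53 → 5
r = 9: 32, 33, 37, 48, 53 → 5
r = 18: 32, 33, 37, 48, 53 → 5
r = 43: 48, 53 → 2
r = 44: 48, 53 → 2
r = 47: 48, 53 → 2
r = 51: 53 → 1
Cross-inversions: 5 + 5 + 5 + 2 + 2 + 2 + 1 = 22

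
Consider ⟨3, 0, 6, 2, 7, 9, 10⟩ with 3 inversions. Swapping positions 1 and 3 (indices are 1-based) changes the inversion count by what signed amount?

+1

Positions 1 and 3 hold 3 and 6; after swapping, the array is [6, 0, 3, 2, 7, 9, 10].
Element-by-element contributions:
6: 3
0: 0
3: 1
2: 0
7: 0
9: 0
10: 0
Sum: 3 + 0 + 1 + 0 + 0 + 0 + 0 = 4
Change: 4 − 3 = +1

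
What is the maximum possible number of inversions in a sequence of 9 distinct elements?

The maximum occurs when the array is in strictly decreasing order: every one of the C(9, 2) pairs is inverted.
C(9, 2) = 9·8/2 = 36

There are 36 inversions.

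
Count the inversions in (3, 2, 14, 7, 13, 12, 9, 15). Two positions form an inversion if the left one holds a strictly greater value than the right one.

8

Sweep left to right; for each value list the smaller values that follow it:
3: 1
2: 0
14: 4
7: 0
13: 2
12: 1
9: 0
15: 0
Sum: 1 + 0 + 4 + 0 + 2 + 1 + 0 + 0 = 8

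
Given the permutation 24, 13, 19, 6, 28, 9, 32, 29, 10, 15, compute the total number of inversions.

Element-by-element contributions:
24 → 13, 19, 6, 9, 10, 15 → 6
13 → 6, 9, 10 → 3
19 → 6, 9, 10, 15 → 4
6 → none → 0
28 → 9, 10, 15 → 3
9 → none → 0
32 → 29, 10, 15 → 3
29 → 10, 15 → 2
10 → none → 0
15 → none → 0
Sum: 6 + 3 + 4 + 0 + 3 + 0 + 3 + 2 + 0 + 0 = 21

There are 21 inversions.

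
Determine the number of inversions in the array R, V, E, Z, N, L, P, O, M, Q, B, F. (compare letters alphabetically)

Element-by-element contributions:
R → E, N, L, P, O, M, Q, B, F → 9
V → E, N, L, P, O, M, Q, B, F → 9
E → B → 1
Z → N, L, P, O, M, Q, B, F → 8
N → L, M, B, F → 4
L → B, F → 2
P → O, M, B, F → 4
O → M, B, F → 3
M → B, F → 2
Q → B, F → 2
B → none → 0
F → none → 0
Sum: 9 + 9 + 1 + 8 + 4 + 2 + 4 + 3 + 2 + 2 + 0 + 0 = 44

44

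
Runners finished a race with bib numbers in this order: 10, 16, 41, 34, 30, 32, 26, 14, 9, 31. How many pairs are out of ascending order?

Sweep left to right; for each value list the smaller values that follow it:
10 → 9 → 1
16 → 14, 9 → 2
41 → 34, 30, 32, 26, 14, 9, 31 → 7
34 → 30, 32, 26, 14, 9, 31 → 6
30 → 26, 14, 9 → 3
32 → 26, 14, 9, 31 → 4
26 → 14, 9 → 2
14 → 9 → 1
9 → none → 0
31 → none → 0
Sum: 1 + 2 + 7 + 6 + 3 + 4 + 2 + 1 + 0 + 0 = 26

There are 26 inversions.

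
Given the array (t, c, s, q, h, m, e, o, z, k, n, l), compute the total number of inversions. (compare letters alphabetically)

For each element, count later entries that are smaller:
t → c, s, q, h, m, e, o, k, n, l → 10
c → none → 0
s → q, h, m, e, o, k, n, l → 8
q → h, m, e, o, k, n, l → 7
h → e → 1
m → e, k, l → 3
e → none → 0
o → k, n, l → 3
z → k, n, l → 3
k → none → 0
n → l → 1
l → none → 0
Sum: 10 + 0 + 8 + 7 + 1 + 3 + 0 + 3 + 3 + 0 + 1 + 0 = 36

36 out-of-order pairs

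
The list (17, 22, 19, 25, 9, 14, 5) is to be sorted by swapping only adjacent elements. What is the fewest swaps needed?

The minimum number of adjacent swaps to sort an array equals its inversion count, since every such swap removes exactly one inversion.
Count inversions — for each element, later elements that are smaller:
17: 9, 14, 5 → 3
22: 19, 9, 14, 5 → 4
19: 9, 14, 5 → 3
25: 9, 14, 5 → 3
9: 5 → 1
14: 5 → 1
5: none → 0
Total inversions: 3 + 4 + 3 + 3 + 1 + 1 + 0 = 15

15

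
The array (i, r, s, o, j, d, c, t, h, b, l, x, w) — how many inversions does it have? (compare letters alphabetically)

36 inversions

Element-by-element contributions:
i: 4
r: 7
s: 7
o: 6
j: 4
d: 2
c: 1
t: 3
h: 1
b: 0
l: 0
x: 1
w: 0
Sum: 4 + 7 + 7 + 6 + 4 + 2 + 1 + 3 + 1 + 0 + 0 + 1 + 0 = 36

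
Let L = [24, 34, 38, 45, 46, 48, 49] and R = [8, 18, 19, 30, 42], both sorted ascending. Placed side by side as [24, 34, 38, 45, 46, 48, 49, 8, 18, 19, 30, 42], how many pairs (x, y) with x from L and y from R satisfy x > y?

31

Count, for every r in R, how many entries of L exceed r:
r = 8: 24, 34, 38, 45, 46, 48, 49 → 7
r = 18: 24, 34, 38, 45, 46, 48, 49 → 7
r = 19: 24, 34, 38, 45, 46, 48, 49 → 7
r = 30: 34, 38, 45, 46, 48, 49 → 6
r = 42: 45, 46, 48, 49 → 4
Cross-inversions: 7 + 7 + 7 + 6 + 4 = 31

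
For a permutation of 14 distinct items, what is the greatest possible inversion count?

There are 91 inversions.

A reversed (strictly descending) arrangement makes every pair an inversion, giving C(14, 2) inversions.
C(14, 2) = 14·13/2 = 91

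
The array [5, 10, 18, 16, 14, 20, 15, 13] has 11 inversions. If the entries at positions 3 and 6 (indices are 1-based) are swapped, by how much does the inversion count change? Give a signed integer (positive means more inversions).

+1

Positions 3 and 6 hold 18 and 20; after swapping, the array is [5, 10, 20, 16, 14, 18, 15, 13].
For each element, count later entries that are smaller:
5 → none → 0
10 → none → 0
20 → 16, 14, 18, 15, 13 → 5
16 → 14, 15, 13 → 3
14 → 13 → 1
18 → 15, 13 → 2
15 → 13 → 1
13 → none → 0
Sum: 0 + 0 + 5 + 3 + 1 + 2 + 1 + 0 = 12
Change: 12 − 11 = +1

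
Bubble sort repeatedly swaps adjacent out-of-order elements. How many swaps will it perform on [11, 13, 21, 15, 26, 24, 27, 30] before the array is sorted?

2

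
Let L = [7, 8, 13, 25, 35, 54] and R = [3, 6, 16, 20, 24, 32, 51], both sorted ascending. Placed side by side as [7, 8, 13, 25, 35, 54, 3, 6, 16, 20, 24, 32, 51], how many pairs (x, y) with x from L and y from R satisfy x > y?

24 split inversions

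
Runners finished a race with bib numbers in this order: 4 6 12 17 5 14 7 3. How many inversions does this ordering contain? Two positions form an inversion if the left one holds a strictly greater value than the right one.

There are 14 inversions.

Sweep left to right; for each value list the smaller values that follow it:
4 → 3 → 1
6 → 5, 3 → 2
12 → 5, 7, 3 → 3
17 → 5, 14, 7, 3 → 4
5 → 3 → 1
14 → 7, 3 → 2
7 → 3 → 1
3 → none → 0
Sum: 1 + 2 + 3 + 4 + 1 + 2 + 1 + 0 = 14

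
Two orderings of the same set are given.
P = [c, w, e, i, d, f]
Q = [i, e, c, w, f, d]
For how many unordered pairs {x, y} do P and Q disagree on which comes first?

Disagreeing pairs: 6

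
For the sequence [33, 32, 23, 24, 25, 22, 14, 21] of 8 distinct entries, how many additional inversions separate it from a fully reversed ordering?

Maximum inversions for 8 distinct elements is C(8, 2) = 8·7/2 = 28.
Current inversions — for each element, count later smaller elements:
33: 7
32: 6
23: 3
24: 3
25: 3
22: 2
14: 0
21: 0
Current total: 7 + 6 + 3 + 3 + 3 + 2 + 0 + 0 = 24
Shortfall: 28 − 24 = 4

4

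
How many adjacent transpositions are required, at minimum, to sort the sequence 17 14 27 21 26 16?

Swaps: 7

Minimum adjacent swaps = number of inversions (each swap of adjacent out-of-order elements removes one inversion and no swap can remove more).
Count inversions — for each element, later elements that are smaller:
17: 14, 16 → 2
14: none → 0
27: 21, 26, 16 → 3
21: 16 → 1
26: 16 → 1
16: none → 0
Total inversions: 2 + 0 + 3 + 1 + 1 + 0 = 7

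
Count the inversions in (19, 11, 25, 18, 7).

7

Element-by-element contributions:
19 → 11, 18, 7 → 3
11 → 7 → 1
25 → 18, 7 → 2
18 → 7 → 1
7 → none → 0
Sum: 3 + 1 + 2 + 1 + 0 = 7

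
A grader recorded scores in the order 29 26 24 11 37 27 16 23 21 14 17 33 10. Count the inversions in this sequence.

52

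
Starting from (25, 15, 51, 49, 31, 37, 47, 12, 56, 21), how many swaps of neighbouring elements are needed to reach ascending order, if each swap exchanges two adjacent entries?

Each adjacent swap fixes exactly one inversion, so the minimum swap count equals the number of inversions.
Count inversions — for each element, later elements that are smaller:
25: 15, 12, 21 → 3
15: 12 → 1
51: 49, 31, 37, 47, 12, 21 → 6
49: 31, 37, 47, 12, 21 → 5
31: 12, 21 → 2
37: 12, 21 → 2
47: 12, 21 → 2
12: none → 0
56: 21 → 1
21: none → 0
Total inversions: 3 + 1 + 6 + 5 + 2 + 2 + 2 + 0 + 1 + 0 = 22

22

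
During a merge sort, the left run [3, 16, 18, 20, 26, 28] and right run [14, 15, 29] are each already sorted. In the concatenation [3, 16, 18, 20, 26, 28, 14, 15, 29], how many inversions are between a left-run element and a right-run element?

Count, for every r in R, how many entries of L exceed r:
r = 14: 16, 18, 20, 26, 28 → 5
r = 15: 16, 18, 20, 26, 28 → 5
r = 29: none → 0
Cross-inversions: 5 + 5 + 0 = 10

Split inversions: 10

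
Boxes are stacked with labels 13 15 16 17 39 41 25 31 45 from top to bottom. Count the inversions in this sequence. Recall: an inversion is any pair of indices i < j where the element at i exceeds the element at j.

Sweep left to right; for each value list the smaller values that follow it:
13: 0
15: 0
16: 0
17: 0
39: 2
41: 2
25: 0
31: 0
45: 0
Sum: 0 + 0 + 0 + 0 + 2 + 2 + 0 + 0 + 0 = 4

Inversions: 4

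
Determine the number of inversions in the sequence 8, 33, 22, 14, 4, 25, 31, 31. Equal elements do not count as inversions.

Sweep left to right; for each value list the smaller values that follow it:
8: 1
33: 6
22: 2
14: 1
4: 0
25: 0
31: 0
31: 0
Sum: 1 + 6 + 2 + 1 + 0 + 0 + 0 + 0 = 10

10 inversions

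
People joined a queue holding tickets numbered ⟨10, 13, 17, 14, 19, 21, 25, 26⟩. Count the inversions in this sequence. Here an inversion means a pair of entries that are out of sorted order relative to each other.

1 inversion

Sweep left to right; for each value list the smaller values that follow it:
10 → none → 0
13 → none → 0
17 → 14 → 1
14 → none → 0
19 → none → 0
21 → none → 0
25 → none → 0
26 → none → 0
Sum: 0 + 0 + 1 + 0 + 0 + 0 + 0 + 0 = 1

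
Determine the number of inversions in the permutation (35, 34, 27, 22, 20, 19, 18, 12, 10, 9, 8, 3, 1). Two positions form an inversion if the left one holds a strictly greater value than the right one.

78

Element-by-element contributions:
35: 12
34: 11
27: 10
22: 9
20: 8
19: 7
18: 6
12: 5
10: 4
9: 3
8: 2
3: 1
1: 0
Sum: 12 + 11 + 10 + 9 + 8 + 7 + 6 + 5 + 4 + 3 + 2 + 1 + 0 = 78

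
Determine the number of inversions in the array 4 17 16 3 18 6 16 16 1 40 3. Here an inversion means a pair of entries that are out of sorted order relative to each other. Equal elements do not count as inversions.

27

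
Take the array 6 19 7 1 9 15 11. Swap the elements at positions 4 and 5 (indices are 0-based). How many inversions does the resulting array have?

9 inversions

Positions 4 and 5 hold 9 and 15; after swapping, the array is [6, 19, 7, 1, 15, 9, 11].
Sweep left to right; for each value list the smaller values that follow it:
6: 1
19: 5
7: 1
1: 0
15: 2
9: 0
11: 0
Sum: 1 + 5 + 1 + 0 + 2 + 0 + 0 = 9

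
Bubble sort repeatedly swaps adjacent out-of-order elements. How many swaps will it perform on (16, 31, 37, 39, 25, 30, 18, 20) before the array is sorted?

Minimum adjacent swaps = number of inversions (each swap of adjacent out-of-order elements removes one inversion and no swap can remove more).
Count inversions — for each element, later elements that are smaller:
16: none → 0
31: 25, 30, 18, 20 → 4
37: 25, 30, 18, 20 → 4
39: 25, 30, 18, 20 → 4
25: 18, 20 → 2
30: 18, 20 → 2
18: none → 0
20: none → 0
Total inversions: 0 + 4 + 4 + 4 + 2 + 2 + 0 + 0 = 16

16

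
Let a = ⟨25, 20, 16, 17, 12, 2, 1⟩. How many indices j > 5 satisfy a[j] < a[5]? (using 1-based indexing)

2

The element at index 5 is 12.
Elements after it: 2, 1
Those smaller than 12: 2, 1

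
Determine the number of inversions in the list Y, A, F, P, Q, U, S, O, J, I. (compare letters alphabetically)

There are 25 out-of-order pairs.

Sweep left to right; for each value list the smaller values that follow it:
Y: 9
A: 0
F: 0
P: 3
Q: 3
U: 4
S: 3
O: 2
J: 1
I: 0
Sum: 9 + 0 + 0 + 3 + 3 + 4 + 3 + 2 + 1 + 0 = 25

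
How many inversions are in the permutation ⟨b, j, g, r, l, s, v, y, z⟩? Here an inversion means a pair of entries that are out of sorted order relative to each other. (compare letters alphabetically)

Count, for each position, how many later elements it exceeds:
b → none → 0
j → g → 1
g → none → 0
r → l → 1
l → none → 0
s → none → 0
v → none → 0
y → none → 0
z → none → 0
Sum: 0 + 1 + 0 + 1 + 0 + 0 + 0 + 0 + 0 = 2

2 inversions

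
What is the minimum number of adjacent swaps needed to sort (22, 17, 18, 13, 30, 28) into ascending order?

There are 6 adjacent swaps.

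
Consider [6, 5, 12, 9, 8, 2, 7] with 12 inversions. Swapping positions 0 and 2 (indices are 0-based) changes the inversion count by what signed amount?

+1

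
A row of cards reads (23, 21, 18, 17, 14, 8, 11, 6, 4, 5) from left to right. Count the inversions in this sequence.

Element-by-element contributions:
23 → 21, 18, 17, 14, 8, 11, 6, 4, 5 → 9
21 → 18, 17, 14, 8, 11, 6, 4, 5 → 8
18 → 17, 14, 8, 11, 6, 4, 5 → 7
17 → 14, 8, 11, 6, 4, 5 → 6
14 → 8, 11, 6, 4, 5 → 5
8 → 6, 4, 5 → 3
11 → 6, 4, 5 → 3
6 → 4, 5 → 2
4 → none → 0
5 → none → 0
Sum: 9 + 8 + 7 + 6 + 5 + 3 + 3 + 2 + 0 + 0 = 43

43 out-of-order pairs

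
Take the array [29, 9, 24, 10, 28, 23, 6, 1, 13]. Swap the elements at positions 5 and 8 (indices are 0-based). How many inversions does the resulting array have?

24 inversions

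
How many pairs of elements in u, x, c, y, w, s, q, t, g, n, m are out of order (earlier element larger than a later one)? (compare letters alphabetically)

Inversions: 39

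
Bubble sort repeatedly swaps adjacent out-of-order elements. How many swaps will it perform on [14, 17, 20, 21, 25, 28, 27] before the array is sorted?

Each adjacent swap fixes exactly one inversion, so the minimum swap count equals the number of inversions.
Count inversions — for each element, later elements that are smaller:
14: none → 0
17: none → 0
20: none → 0
21: none → 0
25: none → 0
28: 27 → 1
27: none → 0
Total inversions: 0 + 0 + 0 + 0 + 0 + 1 + 0 = 1

Swaps: 1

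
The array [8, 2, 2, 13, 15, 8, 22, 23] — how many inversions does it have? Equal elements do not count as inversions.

Sweep left to right; for each value list the smaller values that follow it:
8 → 2, 2 → 2
2 → none → 0
2 → none → 0
13 → 8 → 1
15 → 8 → 1
8 → none → 0
22 → none → 0
23 → none → 0
Sum: 2 + 0 + 0 + 1 + 1 + 0 + 0 + 0 = 4

There are 4 inversions.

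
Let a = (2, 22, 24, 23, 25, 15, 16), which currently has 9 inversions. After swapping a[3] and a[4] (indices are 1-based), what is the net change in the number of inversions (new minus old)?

Positions 3 and 4 hold 24 and 23; after swapping, the array is [2, 22, 23, 24, 25, 15, 16].
Count, for each position, how many later elements it exceeds:
2 → none → 0
22 → 15, 16 → 2
23 → 15, 16 → 2
24 → 15, 16 → 2
25 → 15, 16 → 2
15 → none → 0
16 → none → 0
Sum: 0 + 2 + 2 + 2 + 2 + 0 + 0 = 8
Change: 8 − 9 = -1

-1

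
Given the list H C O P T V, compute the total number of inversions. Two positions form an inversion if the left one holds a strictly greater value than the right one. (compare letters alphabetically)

There is 1 inversion.

Listing every pair i<j with a[i]>a[j] (using 1-based positions):
(1,2): H > C
That's 1 pair.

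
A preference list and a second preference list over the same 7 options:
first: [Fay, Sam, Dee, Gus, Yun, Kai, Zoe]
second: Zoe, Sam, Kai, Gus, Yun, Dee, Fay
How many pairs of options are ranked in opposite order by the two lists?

16 pairs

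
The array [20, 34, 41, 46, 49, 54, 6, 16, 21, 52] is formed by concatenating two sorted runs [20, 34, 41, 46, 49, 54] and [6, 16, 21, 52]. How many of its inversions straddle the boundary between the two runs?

There are 18 split inversions.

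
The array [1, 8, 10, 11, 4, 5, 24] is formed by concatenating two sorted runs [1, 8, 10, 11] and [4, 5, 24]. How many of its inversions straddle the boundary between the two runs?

For each element r of the right run, count left-run elements greater than r:
r = 4: 8, 10, 11 → 3
r = 5: 8, 10, 11 → 3
r = 24: none → 0
Cross-inversions: 3 + 3 + 0 = 6

6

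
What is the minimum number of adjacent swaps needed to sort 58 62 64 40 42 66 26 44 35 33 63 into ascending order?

The minimum number of adjacent swaps to sort an array equals its inversion count, since every such swap removes exactly one inversion.
Count inversions — for each element, later elements that are smaller:
58: 40, 42, 26, 44, 35, 33 → 6
62: 40, 42, 26, 44, 35, 33 → 6
64: 40, 42, 26, 44, 35, 33, 63 → 7
40: 26, 35, 33 → 3
42: 26, 35, 33 → 3
66: 26, 44, 35, 33, 63 → 5
26: none → 0
44: 35, 33 → 2
35: 33 → 1
33: none → 0
63: none → 0
Total inversions: 6 + 6 + 7 + 3 + 3 + 5 + 0 + 2 + 1 + 0 + 0 = 33

33 adjacent swaps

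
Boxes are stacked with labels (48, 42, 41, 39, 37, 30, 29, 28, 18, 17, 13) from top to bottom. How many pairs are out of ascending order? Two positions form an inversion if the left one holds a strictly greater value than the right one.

Element-by-element contributions:
48: 10
42: 9
41: 8
39: 7
37: 6
30: 5
29: 4
28: 3
18: 2
17: 1
13: 0
Sum: 10 + 9 + 8 + 7 + 6 + 5 + 4 + 3 + 2 + 1 + 0 = 55

55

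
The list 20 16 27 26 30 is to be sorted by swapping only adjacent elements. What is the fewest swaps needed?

Each adjacent swap fixes exactly one inversion, so the minimum swap count equals the number of inversions.
Count inversions — for each element, later elements that are smaller:
20: 16 → 1
16: none → 0
27: 26 → 1
26: none → 0
30: none → 0
Total inversions: 1 + 0 + 1 + 0 + 0 = 2

2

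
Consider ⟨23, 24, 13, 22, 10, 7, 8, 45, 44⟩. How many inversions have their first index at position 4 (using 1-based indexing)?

The element at index 4 is 22.
Elements after it: 10, 7, 8, 45, 44
Those smaller than 22: 10, 7, 8

3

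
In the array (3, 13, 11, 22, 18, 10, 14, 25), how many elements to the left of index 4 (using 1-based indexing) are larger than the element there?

0

The element at index 4 is 22.
Elements before it: 3, 13, 11
None of them are larger than 22.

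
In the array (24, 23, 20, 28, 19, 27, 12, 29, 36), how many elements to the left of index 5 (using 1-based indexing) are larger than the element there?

The element at index 5 is 19.
Elements before it: 24, 23, 20, 28
Those larger than 19: 24, 23, 20, 28

4 such elements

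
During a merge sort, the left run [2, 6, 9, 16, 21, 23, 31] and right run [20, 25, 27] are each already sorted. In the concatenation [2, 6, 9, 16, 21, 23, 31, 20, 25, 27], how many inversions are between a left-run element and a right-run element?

For each element r of the right run, count left-run elements greater than r:
r = 20: 21, 23, 31 → 3
r = 25: 31 → 1
r = 27: 31 → 1
Cross-inversions: 3 + 1 + 1 = 5

Split inversions: 5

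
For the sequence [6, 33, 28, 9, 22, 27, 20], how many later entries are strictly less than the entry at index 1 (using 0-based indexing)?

The element at index 1 is 33.
Elements after it: 28, 9, 22, 27, 20
Those smaller than 33: 28, 9, 22, 27, 20

5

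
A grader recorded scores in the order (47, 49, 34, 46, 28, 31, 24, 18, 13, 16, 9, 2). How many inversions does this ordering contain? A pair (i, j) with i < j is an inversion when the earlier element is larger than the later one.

There are 62 out-of-order pairs.

Count, for each position, how many later elements it exceeds:
47: 10
49: 10
34: 8
46: 8
28: 6
31: 6
24: 5
18: 4
13: 2
16: 2
9: 1
2: 0
Sum: 10 + 10 + 8 + 8 + 6 + 6 + 5 + 4 + 2 + 2 + 1 + 0 = 62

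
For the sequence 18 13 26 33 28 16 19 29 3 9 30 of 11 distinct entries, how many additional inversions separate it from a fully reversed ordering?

28

Maximum inversions for 11 distinct elements is C(11, 2) = 11·10/2 = 55.
Current inversions — for each element, count later smaller elements:
18: 4
13: 2
26: 4
33: 7
28: 4
16: 2
19: 2
29: 2
3: 0
9: 0
30: 0
Current total: 4 + 2 + 4 + 7 + 4 + 2 + 2 + 2 + 0 + 0 + 0 = 27
Shortfall: 55 − 27 = 28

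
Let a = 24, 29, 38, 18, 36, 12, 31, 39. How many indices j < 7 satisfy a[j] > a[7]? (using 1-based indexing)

2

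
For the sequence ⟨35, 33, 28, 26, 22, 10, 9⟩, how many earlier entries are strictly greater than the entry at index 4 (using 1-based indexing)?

The element at index 4 is 26.
Elements before it: 35, 33, 28
Those larger than 26: 35, 33, 28

3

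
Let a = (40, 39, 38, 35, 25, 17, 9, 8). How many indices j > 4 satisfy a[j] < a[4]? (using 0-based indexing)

3 such elements

The element at index 4 is 25.
Elements after it: 17, 9, 8
Those smaller than 25: 17, 9, 8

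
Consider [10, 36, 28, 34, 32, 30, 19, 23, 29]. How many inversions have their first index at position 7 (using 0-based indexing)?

0 such elements

The element at index 7 is 23.
Elements after it: 29
None of them are smaller than 23.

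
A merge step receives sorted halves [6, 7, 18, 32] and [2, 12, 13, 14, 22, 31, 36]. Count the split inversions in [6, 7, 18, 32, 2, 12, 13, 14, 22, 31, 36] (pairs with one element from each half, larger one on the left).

12 split inversions

Count, for every r in R, how many entries of L exceed r:
r = 2: 6, 7, 18, 32 → 4
r = 12: 18, 32 → 2
r = 13: 18, 32 → 2
r = 14: 18, 32 → 2
r = 22: 32 → 1
r = 31: 32 → 1
r = 36: none → 0
Cross-inversions: 4 + 2 + 2 + 2 + 1 + 1 + 0 = 12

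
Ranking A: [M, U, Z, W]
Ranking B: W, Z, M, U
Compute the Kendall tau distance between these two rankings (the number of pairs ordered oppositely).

Discordant pairs: 5

Assign each item its position (1..4) in the first ordering, then rewrite the second ordering as that position sequence:
positions: M→1, U→2, Z→3, W→4
second ordering as positions: [4, 3, 1, 2]
Discordant pairs = inversions in this position sequence.
4: 3, 1, 2 → 3
3: 1, 2 → 2
1: 0
2: 0
Total: 3 + 2 + 0 + 0 = 5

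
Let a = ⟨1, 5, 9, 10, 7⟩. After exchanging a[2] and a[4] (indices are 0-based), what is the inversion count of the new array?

Positions 2 and 4 hold 9 and 7; after swapping, the array is [1, 5, 7, 10, 9].
For each element, count later entries that are smaller:
1 → none → 0
5 → none → 0
7 → none → 0
10 → 9 → 1
9 → none → 0
Sum: 0 + 0 + 0 + 1 + 0 = 1

1 inversion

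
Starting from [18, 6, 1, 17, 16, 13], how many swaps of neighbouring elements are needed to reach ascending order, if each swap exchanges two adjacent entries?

Each adjacent swap fixes exactly one inversion, so the minimum swap count equals the number of inversions.
Count inversions — for each element, later elements that are smaller:
18: 6, 1, 17, 16, 13 → 5
6: 1 → 1
1: none → 0
17: 16, 13 → 2
16: 13 → 1
13: none → 0
Total inversions: 5 + 1 + 0 + 2 + 1 + 0 = 9

9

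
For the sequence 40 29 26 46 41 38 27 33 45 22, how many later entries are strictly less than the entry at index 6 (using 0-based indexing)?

1

The element at index 6 is 27.
Elements after it: 33, 45, 22
Those smaller than 27: 22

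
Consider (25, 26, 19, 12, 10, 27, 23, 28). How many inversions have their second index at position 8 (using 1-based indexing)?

0

The element at index 8 is 28.
Elements before it: 25, 26, 19, 12, 10, 27, 23
None of them are larger than 28.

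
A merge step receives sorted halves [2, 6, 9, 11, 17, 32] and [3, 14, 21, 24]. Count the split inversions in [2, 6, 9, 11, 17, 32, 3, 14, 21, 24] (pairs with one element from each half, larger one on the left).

Split inversions: 9

Count, for every r in R, how many entries of L exceed r:
r = 3: 6, 9, 11, 17, 32 → 5
r = 14: 17, 32 → 2
r = 21: 32 → 1
r = 24: 32 → 1
Cross-inversions: 5 + 2 + 1 + 1 = 9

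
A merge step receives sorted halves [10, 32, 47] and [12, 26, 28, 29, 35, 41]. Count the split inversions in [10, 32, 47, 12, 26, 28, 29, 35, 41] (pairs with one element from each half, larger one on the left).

Take each right-half value and tally the left-half values above it:
r = 12: 32, 47 → 2
r = 26: 32, 47 → 2
r = 28: 32, 47 → 2
r = 29: 32, 47 → 2
r = 35: 47 → 1
r = 41: 47 → 1
Cross-inversions: 2 + 2 + 2 + 2 + 1 + 1 = 10

10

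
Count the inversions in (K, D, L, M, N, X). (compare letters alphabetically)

Sweep left to right; for each value list the smaller values that follow it:
K → D → 1
D → none → 0
L → none → 0
M → none → 0
N → none → 0
X → none → 0
Sum: 1 + 0 + 0 + 0 + 0 + 0 = 1

Inversions: 1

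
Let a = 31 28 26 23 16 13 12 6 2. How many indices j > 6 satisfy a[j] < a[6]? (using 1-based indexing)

3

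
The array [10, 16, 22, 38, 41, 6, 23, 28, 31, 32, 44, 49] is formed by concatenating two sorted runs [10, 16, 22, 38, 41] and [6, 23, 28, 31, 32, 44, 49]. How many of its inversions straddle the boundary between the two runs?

Count, for every r in R, how many entries of L exceed r:
r = 6: 10, 16, 22, 38, 41 → 5
r = 23: 38, 41 → 2
r = 28: 38, 41 → 2
r = 31: 38, 41 → 2
r = 32: 38, 41 → 2
r = 44: none → 0
r = 49: none → 0
Cross-inversions: 5 + 2 + 2 + 2 + 2 + 0 + 0 = 13

13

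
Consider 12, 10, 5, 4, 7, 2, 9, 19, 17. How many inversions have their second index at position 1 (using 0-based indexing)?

The element at index 1 is 10.
Elements before it: 12
Those larger than 10: 12

1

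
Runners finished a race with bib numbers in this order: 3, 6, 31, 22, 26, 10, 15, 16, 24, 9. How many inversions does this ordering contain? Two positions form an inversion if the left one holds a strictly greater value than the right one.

Sweep left to right; for each value list the smaller values that follow it:
3 → none → 0
6 → none → 0
31 → 22, 26, 10, 15, 16, 24, 9 → 7
22 → 10, 15, 16, 9 → 4
26 → 10, 15, 16, 24, 9 → 5
10 → 9 → 1
15 → 9 → 1
16 → 9 → 1
24 → 9 → 1
9 → none → 0
Sum: 0 + 0 + 7 + 4 + 5 + 1 + 1 + 1 + 1 + 0 = 20

20 inversions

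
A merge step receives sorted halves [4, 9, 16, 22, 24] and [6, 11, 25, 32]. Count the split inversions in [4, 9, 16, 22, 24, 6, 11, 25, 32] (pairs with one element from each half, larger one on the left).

Split inversions: 7

Take each right-half value and tally the left-half values above it:
r = 6: 9, 16, 22, 24 → 4
r = 11: 16, 22, 24 → 3
r = 25: none → 0
r = 32: none → 0
Cross-inversions: 4 + 3 + 0 + 0 = 7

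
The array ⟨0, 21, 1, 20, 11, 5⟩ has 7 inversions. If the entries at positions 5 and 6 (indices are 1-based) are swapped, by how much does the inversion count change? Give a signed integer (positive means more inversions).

-1

Positions 5 and 6 hold 11 and 5; after swapping, the array is [0, 21, 1, 20, 5, 11].
For each element, count later entries that are smaller:
0: 0
21: 4
1: 0
20: 2
5: 0
11: 0
Sum: 0 + 4 + 0 + 2 + 0 + 0 = 6
Change: 6 − 7 = -1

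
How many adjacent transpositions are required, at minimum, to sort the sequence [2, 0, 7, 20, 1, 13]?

There are 5 swaps.

Minimum adjacent swaps = number of inversions (each swap of adjacent out-of-order elements removes one inversion and no swap can remove more).
Count inversions — for each element, later elements that are smaller:
2: 0, 1 → 2
0: none → 0
7: 1 → 1
20: 1, 13 → 2
1: none → 0
13: none → 0
Total inversions: 2 + 0 + 1 + 2 + 0 + 0 = 5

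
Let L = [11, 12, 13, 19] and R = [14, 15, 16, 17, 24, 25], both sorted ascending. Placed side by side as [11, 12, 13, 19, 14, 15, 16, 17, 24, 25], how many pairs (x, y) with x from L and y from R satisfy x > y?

Cross-inversions: 4

Take each right-half value and tally the left-half values above it:
r = 14: 19 → 1
r = 15: 19 → 1
r = 16: 19 → 1
r = 17: 19 → 1
r = 24: none → 0
r = 25: none → 0
Cross-inversions: 1 + 1 + 1 + 1 + 0 + 0 = 4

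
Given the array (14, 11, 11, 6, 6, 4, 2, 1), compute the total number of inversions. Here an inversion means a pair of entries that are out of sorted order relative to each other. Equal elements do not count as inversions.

26

Count, for each position, how many later elements it exceeds:
14: 7
11: 5
11: 5
6: 3
6: 3
4: 2
2: 1
1: 0
Sum: 7 + 5 + 5 + 3 + 3 + 2 + 1 + 0 = 26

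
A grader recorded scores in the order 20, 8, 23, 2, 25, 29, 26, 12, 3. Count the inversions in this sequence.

17

Sweep left to right; for each value list the smaller values that follow it:
20 → 8, 2, 12, 3 → 4
8 → 2, 3 → 2
23 → 2, 12, 3 → 3
2 → none → 0
25 → 12, 3 → 2
29 → 26, 12, 3 → 3
26 → 12, 3 → 2
12 → 3 → 1
3 → none → 0
Sum: 4 + 2 + 3 + 0 + 2 + 3 + 2 + 1 + 0 = 17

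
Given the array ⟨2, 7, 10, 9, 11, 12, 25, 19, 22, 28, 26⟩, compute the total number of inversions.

4 inversions

For each element, count later entries that are smaller:
2 → none → 0
7 → none → 0
10 → 9 → 1
9 → none → 0
11 → none → 0
12 → none → 0
25 → 19, 22 → 2
19 → none → 0
22 → none → 0
28 → 26 → 1
26 → none → 0
Sum: 0 + 0 + 1 + 0 + 0 + 0 + 2 + 0 + 0 + 1 + 0 = 4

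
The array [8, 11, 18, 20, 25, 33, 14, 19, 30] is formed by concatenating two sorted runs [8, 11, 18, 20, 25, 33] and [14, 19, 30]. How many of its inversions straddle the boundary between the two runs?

8 split inversions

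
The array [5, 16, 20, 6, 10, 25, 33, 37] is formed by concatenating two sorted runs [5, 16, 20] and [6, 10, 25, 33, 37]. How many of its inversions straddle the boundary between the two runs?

4 split inversions

Take each right-half value and tally the left-half values above it:
r = 6: 16, 20 → 2
r = 10: 16, 20 → 2
r = 25: none → 0
r = 33: none → 0
r = 37: none → 0
Cross-inversions: 2 + 2 + 0 + 0 + 0 = 4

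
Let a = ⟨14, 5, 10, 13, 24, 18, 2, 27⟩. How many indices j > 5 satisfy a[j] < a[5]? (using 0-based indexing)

The element at index 5 is 18.
Elements after it: 2, 27
Those smaller than 18: 2

1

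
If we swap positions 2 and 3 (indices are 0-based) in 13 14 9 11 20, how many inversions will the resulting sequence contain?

Positions 2 and 3 hold 9 and 11; after swapping, the array is [13, 14, 11, 9, 20].
Sweep left to right; for each value list the smaller values that follow it:
13: 2
14: 2
11: 1
9: 0
20: 0
Sum: 2 + 2 + 1 + 0 + 0 = 5

5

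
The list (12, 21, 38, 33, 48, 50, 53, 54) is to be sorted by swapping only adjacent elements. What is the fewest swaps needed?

The minimum number of adjacent swaps to sort an array equals its inversion count, since every such swap removes exactly one inversion.
Count inversions — for each element, later elements that are smaller:
12: none → 0
21: none → 0
38: 33 → 1
33: none → 0
48: none → 0
50: none → 0
53: none → 0
54: none → 0
Total inversions: 0 + 0 + 1 + 0 + 0 + 0 + 0 + 0 = 1

1 swap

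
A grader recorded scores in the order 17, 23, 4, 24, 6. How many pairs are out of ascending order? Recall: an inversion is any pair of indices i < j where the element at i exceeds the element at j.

For each element, count later entries that are smaller:
17: 2
23: 2
4: 0
24: 1
6: 0
Sum: 2 + 2 + 0 + 1 + 0 = 5

5 out-of-order pairs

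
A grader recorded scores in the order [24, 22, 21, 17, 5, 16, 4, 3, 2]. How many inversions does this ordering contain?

35 out-of-order pairs

For each element, count later entries that are smaller:
24: 8
22: 7
21: 6
17: 5
5: 3
16: 3
4: 2
3: 1
2: 0
Sum: 8 + 7 + 6 + 5 + 3 + 3 + 2 + 1 + 0 = 35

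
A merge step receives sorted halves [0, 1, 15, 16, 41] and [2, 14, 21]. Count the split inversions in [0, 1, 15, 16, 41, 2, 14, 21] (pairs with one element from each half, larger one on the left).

7

Count, for every r in R, how many entries of L exceed r:
r = 2: 15, 16, 41 → 3
r = 14: 15, 16, 41 → 3
r = 21: 41 → 1
Cross-inversions: 3 + 3 + 1 = 7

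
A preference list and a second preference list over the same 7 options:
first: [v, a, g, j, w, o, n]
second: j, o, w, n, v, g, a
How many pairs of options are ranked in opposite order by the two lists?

Assign each item its position (1..7) in the first ordering, then rewrite the second ordering as that position sequence:
positions: v→1, a→2, g→3, j→4, w→5, o→6, n→7
second ordering as positions: [4, 6, 5, 7, 1, 3, 2]
Discordant pairs = inversions in this position sequence.
4: 1, 3, 2 → 3
6: 5, 1, 3, 2 → 4
5: 1, 3, 2 → 3
7: 1, 3, 2 → 3
1: 0
3: 2 → 1
2: 0
Total: 3 + 4 + 3 + 3 + 0 + 1 + 0 = 14

14 pairs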